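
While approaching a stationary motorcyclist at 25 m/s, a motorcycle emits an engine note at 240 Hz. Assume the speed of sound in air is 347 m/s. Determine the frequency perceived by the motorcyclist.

Moving source, stationary observer: f' = f · v/(v − v_s) since the source is approaching.
f' = 240 × 347/(347 − 25) = 240 × 347/322 ≈ 259 Hz.

259 Hz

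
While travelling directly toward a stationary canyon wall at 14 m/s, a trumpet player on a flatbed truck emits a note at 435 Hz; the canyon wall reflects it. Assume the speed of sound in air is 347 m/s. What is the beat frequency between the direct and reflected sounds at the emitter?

The canyon wall receives the sound from a moving source: f₁ = f₀ · v/(v − v_e) = 435 × 347/333 ≈ 453.3 Hz.
On the return leg the trumpet player on a flatbed truck is a moving observer: f₂ = f₁ · (v + v_e)/v = 453.3 × 361/347 ≈ 471.6 Hz.
Beat against the emitted tone: |f₂ − f₀| = 2v_e·f₀/(v − v_e) = 2 × 14 × 435/333 ≈ 36.6 Hz.

36.6 Hz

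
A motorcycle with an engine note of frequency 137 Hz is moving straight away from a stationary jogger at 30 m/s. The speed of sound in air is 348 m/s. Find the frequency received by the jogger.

With the source moving away from a stationary observer, f' = f · v/(v + v_s).
f' = 137 × 348/(348 + 30) = 137 × 348/378 ≈ 126 Hz.

126 Hz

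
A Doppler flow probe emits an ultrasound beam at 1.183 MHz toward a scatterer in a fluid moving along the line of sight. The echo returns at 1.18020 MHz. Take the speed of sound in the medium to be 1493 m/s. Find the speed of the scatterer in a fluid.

Double Doppler shift off a moving reflector: f₂ = f₀ · (v + u)/(v − u) (u > 0 toward emitter).
Rearranging, u = v · (f₂ − f₀)/(f₂ + f₀) = 1493 × -0.00280/2.36320 ≈ -1.77 m/s.
So the scatterer in a fluid is moving at 1.77 m/s away from the emitter.

1.77 m/s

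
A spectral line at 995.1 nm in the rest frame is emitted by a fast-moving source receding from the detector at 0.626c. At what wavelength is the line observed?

2074.9 nm

Relativistic Doppler for wavelength: λ' = λ₀ · √((1 + β)/(1 − β)).
λ' = 995.1 × √(1.6260/0.3740) = 995.1 × 2.08509 ≈ 2074.9 nm.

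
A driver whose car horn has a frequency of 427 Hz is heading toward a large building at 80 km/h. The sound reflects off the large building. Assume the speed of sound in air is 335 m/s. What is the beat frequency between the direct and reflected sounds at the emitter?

80 km/h = 22.22 m/s.
The large building receives the sound from a moving source: f₁ = f₀ · v/(v − v_e) = 427 × 335/312.78 ≈ 457.3 Hz.
On the return leg the driver is a moving observer: f₂ = f₁ · (v + v_e)/v = 457.3 × 357.22/335 ≈ 487.7 Hz.
Equivalently f₂ = f₀ · (v + v_e)/(v − v_e).
Beat against the emitted tone: |f₂ − f₀| = 2v_e·f₀/(v − v_e) = 2 × 22.22 × 427/312.78 ≈ 61 Hz.

61 Hz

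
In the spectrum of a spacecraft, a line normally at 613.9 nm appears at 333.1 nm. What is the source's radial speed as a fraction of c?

λ'/λ₀ = 0.5426 < 1 (blueshift), so the source is approaching.
λ'/λ₀ = √((1 − β)/(1 + β)) for an approaching source ⇒ β = (1 − r²)/(1 + r²) with r = λ'/λ₀.
β = (1 − 0.2944)/(1 + 0.2944) ≈ 0.545.

0.545c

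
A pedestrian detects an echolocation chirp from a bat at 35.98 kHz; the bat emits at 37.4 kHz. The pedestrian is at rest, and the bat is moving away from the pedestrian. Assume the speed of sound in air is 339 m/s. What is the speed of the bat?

13.4 m/s

f' = f · v/(v + v_s) ⇒ v_s = v · |1 − f/f'|.
v_s = 339 × |1 − 37.4/35.98| = 339 × 0.03947 ≈ 13.4 m/s.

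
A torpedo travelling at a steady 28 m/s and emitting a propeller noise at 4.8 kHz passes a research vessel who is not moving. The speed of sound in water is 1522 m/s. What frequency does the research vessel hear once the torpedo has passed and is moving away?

4.71 kHz

Receding: f₂ = f · v/(v + v_s) = 4.8 × 1522/1550 ≈ 4.71 kHz.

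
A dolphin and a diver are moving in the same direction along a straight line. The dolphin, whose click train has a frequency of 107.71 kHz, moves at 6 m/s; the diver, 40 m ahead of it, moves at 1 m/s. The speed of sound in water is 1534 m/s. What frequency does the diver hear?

The diver is ahead, so the dolphin is moving toward it while the diver is moving away from the dolphin.
With source approaching and observer receding, f' = f · (v − v_o)/(v − v_s).
f' = 107.71 × (1534 − 1)/(1534 − 6) = 107.71 × 1533/1528 ≈ 108.1 kHz.

108.1 kHz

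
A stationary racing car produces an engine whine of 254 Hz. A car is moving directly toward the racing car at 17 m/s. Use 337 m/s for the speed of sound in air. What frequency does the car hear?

Moving observer, stationary source: f' = f · (v + v_o)/v.
f' = 254 × (337 + 17)/337 = 254 × 354/337 ≈ 267 Hz.

267 Hz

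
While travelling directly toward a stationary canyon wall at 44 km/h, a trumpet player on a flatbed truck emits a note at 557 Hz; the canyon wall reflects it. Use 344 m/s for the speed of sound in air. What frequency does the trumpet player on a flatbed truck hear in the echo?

44 km/h = 12.22 m/s.
The canyon wall receives the sound from a moving source: f₁ = f₀ · v/(v − v_e) = 557 × 344/331.78 ≈ 578 Hz.
On the return leg the trumpet player on a flatbed truck is a moving observer: f₂ = f₁ · (v + v_e)/v = 578 × 356.22/344 ≈ 598 Hz.

598 Hz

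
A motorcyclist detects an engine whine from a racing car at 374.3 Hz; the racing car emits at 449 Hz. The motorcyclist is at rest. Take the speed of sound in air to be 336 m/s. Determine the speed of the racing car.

67 m/s

f' < f, so the racing car is receding.
f' = f · v/(v + v_s) ⇒ v_s = v · |1 − f/f'|.
v_s = 336 × |1 − 449/374.3| = 336 × 0.1996 ≈ 67 m/s.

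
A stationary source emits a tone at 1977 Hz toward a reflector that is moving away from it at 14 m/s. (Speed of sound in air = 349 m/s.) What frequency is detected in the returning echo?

At the reflector (a moving observer), f₁ = f₀ · (v − u)/v = 1977 × 335/349 ≈ 1898 Hz.
The reflection then acts as a moving source: f₂ = f₁ · v/(v + u) ≈ 1825 Hz.

1825 Hz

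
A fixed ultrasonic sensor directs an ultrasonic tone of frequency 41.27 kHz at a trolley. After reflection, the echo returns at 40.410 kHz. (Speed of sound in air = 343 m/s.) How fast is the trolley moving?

3.6 m/s

Double Doppler shift off a moving reflector: f₂ = f₀ · (v + u)/(v − u) (u > 0 toward emitter).
Rearranging, u = v · (f₂ − f₀)/(f₂ + f₀) = 343 × -0.860/81.680 ≈ -3.6 m/s.
So the trolley is moving at 3.6 m/s away from the emitter.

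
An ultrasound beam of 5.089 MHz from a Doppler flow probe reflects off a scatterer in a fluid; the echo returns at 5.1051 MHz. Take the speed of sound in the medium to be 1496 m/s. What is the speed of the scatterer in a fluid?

Double Doppler shift off a moving reflector: f₂ = f₀ · (v + u)/(v − u) (u > 0 toward emitter).
Rearranging, u = v · (f₂ − f₀)/(f₂ + f₀) = 1496 × 0.0161/10.1941 ≈ 2.36 m/s.
So the scatterer in a fluid is moving at 2.36 m/s toward the emitter.

2.36 m/s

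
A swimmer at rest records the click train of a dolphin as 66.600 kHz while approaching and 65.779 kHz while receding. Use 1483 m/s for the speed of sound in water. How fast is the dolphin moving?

f₁/f₂ = (v + v_s)/(v − v_s), so v_s = v · (f₁ − f₂)/(f₁ + f₂).
v_s = 1483 × (66.600 − 65.779)/(66.600 + 65.779) = 1483 × 0.821/132.379 ≈ 9.2 m/s.

9.2 m/s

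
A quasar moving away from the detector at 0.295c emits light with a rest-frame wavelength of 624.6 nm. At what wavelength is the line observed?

846.5 nm

Relativistic Doppler for wavelength: λ' = λ₀ · √((1 + β)/(1 − β)).
λ' = 624.6 × √(1.2950/0.7050) = 624.6 × 1.35532 ≈ 846.5 nm.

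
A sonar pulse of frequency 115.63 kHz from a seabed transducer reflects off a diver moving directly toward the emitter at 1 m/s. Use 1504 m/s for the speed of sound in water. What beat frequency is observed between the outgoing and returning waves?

At the diver (a moving observer), f₁ = f₀ · (v + u)/v = 115.63 × 1505/1504 ≈ 115.7069 kHz.
The reflection then acts as a moving source: f₂ = f₁ · v/(v − u) ≈ 115.7839 kHz.
Beat frequency (with f₀ = 115630 Hz): |f₂ − f₀| = 2u·f₀/(v − u) = 2 × 1 × 115630/1503 ≈ 154 Hz.

154 Hz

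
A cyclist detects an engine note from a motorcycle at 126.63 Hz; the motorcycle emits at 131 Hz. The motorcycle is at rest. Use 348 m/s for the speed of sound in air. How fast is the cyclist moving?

f' < f, so the cyclist is receding.
f' = f · (v − v_o)/v ⇒ v_o = v · |f'/f − 1|.
v_o = 348 × |126.63/131 − 1| = 348 × 0.03336 ≈ 11.6 m/s.

11.6 m/s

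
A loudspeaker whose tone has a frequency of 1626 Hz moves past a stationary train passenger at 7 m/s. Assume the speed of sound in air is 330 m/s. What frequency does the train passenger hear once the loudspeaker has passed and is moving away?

Receding: f₂ = f · v/(v + v_s) = 1626 × 330/337 ≈ 1592 Hz.

1592 Hz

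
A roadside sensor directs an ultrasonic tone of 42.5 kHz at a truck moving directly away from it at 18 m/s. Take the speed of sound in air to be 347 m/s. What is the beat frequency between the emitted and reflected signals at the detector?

The truck first receives the wave as a moving observer: f₁ = f₀ · (v − u)/v = 42.5 × (347 − 18)/347 ≈ 40.30 kHz.
The reflection then acts as a moving source: f₂ = f₁ · v/(v + u) ≈ 38.31 kHz.
Beat frequency (with f₀ = 42500 Hz): |f₂ − f₀| = 2u·f₀/(v + u) = 2 × 18 × 42500/365 ≈ 4192 Hz.

4192 Hz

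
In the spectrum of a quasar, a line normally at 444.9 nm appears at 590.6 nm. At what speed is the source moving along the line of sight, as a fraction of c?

0.276

λ'/λ₀ = 1.3275 > 1 (redshift), so the source is receding.
λ'/λ₀ = √((1 + β)/(1 − β)) for a receding source ⇒ β = (r² − 1)/(r² + 1) with r = λ'/λ₀.
β = (1.7622 − 1)/(1.7622 + 1) ≈ 0.276.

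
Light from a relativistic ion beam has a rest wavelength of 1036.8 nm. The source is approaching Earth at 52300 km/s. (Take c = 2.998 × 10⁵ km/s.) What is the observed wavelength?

869.3 nm

β = v/c = 52300/299800 = 0.1744.
Relativistic Doppler for wavelength: λ' = λ₀ · √((1 − β)/(1 + β)).
λ' = 1036.8 × √(0.8256/1.1744) = 1036.8 × 0.83841 ≈ 869.3 nm.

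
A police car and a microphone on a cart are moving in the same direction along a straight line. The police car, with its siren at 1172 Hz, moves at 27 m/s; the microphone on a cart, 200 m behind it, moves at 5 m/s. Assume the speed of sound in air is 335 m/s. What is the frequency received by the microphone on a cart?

The microphone on a cart is behind, so the police car is moving away from it while the microphone on a cart is moving toward the police car.
Both move, so f' = f · (v + v_o)/(v + v_s).
f' = 1172 × (335 + 5)/(335 + 27) = 1172 × 340/362 ≈ 1101 Hz.

1101 Hz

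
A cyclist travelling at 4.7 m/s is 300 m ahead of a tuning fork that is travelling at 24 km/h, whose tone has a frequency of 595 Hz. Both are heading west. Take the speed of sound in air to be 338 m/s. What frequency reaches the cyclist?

599 Hz

24 km/h = 6.667 m/s.
The cyclist is ahead, so the tuning fork is moving toward it while the cyclist is moving away from the tuning fork.
With source approaching and observer receding, f' = f · (v − v_o)/(v − v_s).
f' = 595 × (338 − 4.7)/(338 − 6.667) = 595 × 333.3/331.33 ≈ 599 Hz.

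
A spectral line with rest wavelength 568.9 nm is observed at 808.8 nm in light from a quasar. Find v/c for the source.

0.338c

λ'/λ₀ = 1.4217 > 1 (redshift), so the source is receding.
λ'/λ₀ = √((1 + β)/(1 − β)) for a receding source ⇒ β = (r² − 1)/(r² + 1) with r = λ'/λ₀.
β = (2.0212 − 1)/(2.0212 + 1) ≈ 0.338.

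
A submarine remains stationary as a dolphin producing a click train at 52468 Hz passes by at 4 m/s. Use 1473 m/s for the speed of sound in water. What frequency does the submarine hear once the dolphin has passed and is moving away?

Receding: f₂ = f · v/(v + v_s) = 52468 × 1473/1477 ≈ 52326 Hz.

52326 Hz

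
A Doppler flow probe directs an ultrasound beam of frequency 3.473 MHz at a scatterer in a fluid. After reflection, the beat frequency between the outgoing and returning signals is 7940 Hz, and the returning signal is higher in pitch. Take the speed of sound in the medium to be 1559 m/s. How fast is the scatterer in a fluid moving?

1.78 m/s

Double Doppler shift off a moving reflector: f₂ = f₀ · (v + u)/(v − u) (u > 0 toward emitter).
Returning signal is higher, so f₂ = f₀ + Δf = 3473000 + 7940 = 3480940 Hz.
Rearranging, u = v · (f₂ − f₀)/(f₂ + f₀) = 1559 × 7940/6953940 ≈ 1.78 m/s.
So the scatterer in a fluid is moving at 1.78 m/s toward the emitter.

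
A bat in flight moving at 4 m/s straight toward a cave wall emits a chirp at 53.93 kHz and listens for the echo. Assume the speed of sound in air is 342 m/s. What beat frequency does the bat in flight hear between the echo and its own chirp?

The cave wall receives the sound from a moving source: f₁ = f₀ · v/(v − v_e) = 53.93 × 342/338 ≈ 54.568 kHz.
On the return leg the bat in flight is a moving observer: f₂ = f₁ · (v + v_e)/v = 54.568 × 346/342 ≈ 55.206 kHz.
Equivalently f₂ = f₀ · (v + v_e)/(v − v_e).
Beat against the emitted tone (with f₀ = 53930 Hz): |f₂ − f₀| = 2v_e·f₀/(v − v_e) = 2 × 4 × 53930/338 ≈ 1276 Hz.

1276 Hz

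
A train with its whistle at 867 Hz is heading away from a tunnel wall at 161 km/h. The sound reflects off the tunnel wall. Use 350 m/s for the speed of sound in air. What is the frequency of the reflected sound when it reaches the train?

671 Hz

161 km/h = 44.72 m/s.
The tunnel wall receives the sound from a moving source: f₁ = f₀ · v/(v + v_e) = 867 × 350/394.72 ≈ 769 Hz.
On the return leg the train is a moving observer: f₂ = f₁ · (v − v_e)/v = 769 × 305.28/350 ≈ 671 Hz.
Equivalently f₂ = f₀ · (v − v_e)/(v + v_e).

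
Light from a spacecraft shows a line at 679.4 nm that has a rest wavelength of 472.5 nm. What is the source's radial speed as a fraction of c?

0.348c

λ'/λ₀ = 1.4379 > 1 (redshift), so the source is receding.
λ'/λ₀ = √((1 + β)/(1 − β)) for a receding source ⇒ β = (r² − 1)/(r² + 1) with r = λ'/λ₀.
β = (2.0675 − 1)/(2.0675 + 1) ≈ 0.348.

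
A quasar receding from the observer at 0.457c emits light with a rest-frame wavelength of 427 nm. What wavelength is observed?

Relativistic Doppler for wavelength: λ' = λ₀ · √((1 + β)/(1 − β)).
λ' = 427 × √(1.4570/0.5430) = 427 × 1.63806 ≈ 699.5 nm.

699.5 nm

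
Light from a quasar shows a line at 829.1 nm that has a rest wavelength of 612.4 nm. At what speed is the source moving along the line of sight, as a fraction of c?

λ'/λ₀ = 1.3539 > 1 (redshift), so the source is receding.
λ'/λ₀ = √((1 + β)/(1 − β)) for a receding source ⇒ β = (r² − 1)/(r² + 1) with r = λ'/λ₀.
β = (1.8329 − 1)/(1.8329 + 1) ≈ 0.294.

0.294c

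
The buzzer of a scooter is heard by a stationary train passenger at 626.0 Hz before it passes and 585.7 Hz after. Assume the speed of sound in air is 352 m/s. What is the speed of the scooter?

11.7 m/s

f₁/f₂ = (v + v_s)/(v − v_s), so v_s = v · (f₁ − f₂)/(f₁ + f₂).
v_s = 352 × (626.0 − 585.7)/(626.0 + 585.7) = 352 × 40.3/1211.7 ≈ 11.7 m/s.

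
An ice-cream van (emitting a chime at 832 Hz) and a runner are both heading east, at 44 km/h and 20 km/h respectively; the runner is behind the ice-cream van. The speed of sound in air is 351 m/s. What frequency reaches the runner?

44 km/h = 12.22 m/s; 20 km/h = 5.556 m/s.
The runner is behind, so the ice-cream van is moving away from it while the runner is moving toward the ice-cream van.
Both move, so f' = f · (v + v_o)/(v + v_s).
f' = 832 × (351 + 5.556)/(351 + 12.22) = 832 × 356.56/363.22 ≈ 817 Hz.

817 Hz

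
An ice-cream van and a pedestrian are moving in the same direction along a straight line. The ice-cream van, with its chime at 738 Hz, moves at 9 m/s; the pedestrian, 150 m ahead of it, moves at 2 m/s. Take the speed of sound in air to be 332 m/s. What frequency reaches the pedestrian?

The pedestrian is ahead, so the ice-cream van is moving toward it while the pedestrian is moving away from the ice-cream van.
With source approaching and observer receding, f' = f · (v − v_o)/(v − v_s).
f' = 738 × (332 − 2)/(332 − 9) = 738 × 330/323 ≈ 754 Hz.

754 Hz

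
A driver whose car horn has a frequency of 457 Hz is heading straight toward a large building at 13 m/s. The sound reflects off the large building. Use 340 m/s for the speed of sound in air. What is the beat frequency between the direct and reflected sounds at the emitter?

The large building receives the sound from a moving source: f₁ = f₀ · v/(v − v_e) = 457 × 340/327 ≈ 475.2 Hz.
On the return leg the driver is a moving observer: f₂ = f₁ · (v + v_e)/v = 475.2 × 353/340 ≈ 493.3 Hz.
Beat against the emitted tone: |f₂ − f₀| = 2v_e·f₀/(v − v_e) = 2 × 13 × 457/327 ≈ 36.3 Hz.

36.3 Hz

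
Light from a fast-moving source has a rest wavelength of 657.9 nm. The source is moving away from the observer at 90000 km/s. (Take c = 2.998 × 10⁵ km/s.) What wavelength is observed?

β = v/c = 90000/299800 = 0.3002.
Relativistic Doppler for wavelength: λ' = λ₀ · √((1 + β)/(1 − β)).
λ' = 657.9 × √(1.3002/0.6998) = 657.9 × 1.36307 ≈ 896.8 nm.

896.8 nm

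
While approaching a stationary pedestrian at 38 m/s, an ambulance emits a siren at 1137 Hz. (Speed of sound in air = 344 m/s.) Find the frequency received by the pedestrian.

1278 Hz

Moving source, stationary observer: f' = f · v/(v − v_s) since the source is approaching.
f' = 1137 × 344/(344 − 38) = 1137 × 344/306 ≈ 1278 Hz.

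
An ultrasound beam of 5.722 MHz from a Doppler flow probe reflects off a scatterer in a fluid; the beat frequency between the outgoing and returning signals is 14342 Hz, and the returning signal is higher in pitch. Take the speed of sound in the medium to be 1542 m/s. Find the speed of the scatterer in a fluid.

Double Doppler shift off a moving reflector: f₂ = f₀ · (v + u)/(v − u) (u > 0 toward emitter).
Returning signal is higher, so f₂ = f₀ + Δf = 5722000 + 14342 = 5736342 Hz.
Rearranging, u = v · (f₂ − f₀)/(f₂ + f₀) = 1542 × 14342/11458342 ≈ 1.93 m/s.
So the scatterer in a fluid is moving at 1.93 m/s toward the emitter.

1.93 m/s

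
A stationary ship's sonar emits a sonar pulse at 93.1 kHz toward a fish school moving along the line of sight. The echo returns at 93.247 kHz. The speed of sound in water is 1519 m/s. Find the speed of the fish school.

Double Doppler shift off a moving reflector: f₂ = f₀ · (v + u)/(v − u) (u > 0 toward emitter).
Rearranging, u = v · (f₂ − f₀)/(f₂ + f₀) = 1519 × 0.147/186.347 ≈ 1.20 m/s.
So the fish school is moving at 1.20 m/s toward the emitter.

1.20 m/s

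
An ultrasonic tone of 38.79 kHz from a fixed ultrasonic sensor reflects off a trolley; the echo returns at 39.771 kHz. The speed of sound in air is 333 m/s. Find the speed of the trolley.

4.2 m/s

Double Doppler shift off a moving reflector: f₂ = f₀ · (v + u)/(v − u) (u > 0 toward emitter).
Rearranging, u = v · (f₂ − f₀)/(f₂ + f₀) = 333 × 0.981/78.561 ≈ 4.2 m/s.
So the trolley is moving at 4.2 m/s toward the emitter.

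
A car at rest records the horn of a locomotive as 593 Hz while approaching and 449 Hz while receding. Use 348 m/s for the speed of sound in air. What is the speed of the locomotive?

48 m/s

f₁/f₂ = (v + v_s)/(v − v_s), so v_s = v · (f₁ − f₂)/(f₁ + f₂).
v_s = 348 × (593 − 449)/(593 + 449) = 348 × 144/1042 ≈ 48 m/s.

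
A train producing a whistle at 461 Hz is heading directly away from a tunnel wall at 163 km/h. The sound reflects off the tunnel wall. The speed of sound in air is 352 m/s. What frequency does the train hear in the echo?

356 Hz

163 km/h = 45.28 m/s.
The tunnel wall receives the sound from a moving source: f₁ = f₀ · v/(v + v_e) = 461 × 352/397.28 ≈ 408 Hz.
On the return leg the train is a moving observer: f₂ = f₁ · (v − v_e)/v = 408 × 306.72/352 ≈ 356 Hz.
Equivalently f₂ = f₀ · (v − v_e)/(v + v_e).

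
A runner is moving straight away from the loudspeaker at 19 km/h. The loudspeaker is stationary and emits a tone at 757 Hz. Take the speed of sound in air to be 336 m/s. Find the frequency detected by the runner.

745 Hz

19 km/h = 5.278 m/s.
Moving observer, stationary source: f' = f · (v − v_o)/v.
f' = 757 × (336 − 5.278)/336 = 757 × 330.72/336 ≈ 745 Hz.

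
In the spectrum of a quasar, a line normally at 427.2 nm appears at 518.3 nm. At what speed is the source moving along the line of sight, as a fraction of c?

λ'/λ₀ = 1.2132 > 1 (redshift), so the source is receding.
λ'/λ₀ = √((1 + β)/(1 − β)) for a receding source ⇒ β = (r² − 1)/(r² + 1) with r = λ'/λ₀.
β = (1.4720 − 1)/(1.4720 + 1) ≈ 0.191.

0.191c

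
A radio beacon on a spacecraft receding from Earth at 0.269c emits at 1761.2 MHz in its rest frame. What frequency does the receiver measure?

Relativistic Doppler for frequency: f' = f₀ · √((1 − β)/(1 + β)).
f' = 1761.2 × √(0.7310/1.2690) = 1761.2 × 0.75898 ≈ 1336.7 MHz.

1336.7 MHz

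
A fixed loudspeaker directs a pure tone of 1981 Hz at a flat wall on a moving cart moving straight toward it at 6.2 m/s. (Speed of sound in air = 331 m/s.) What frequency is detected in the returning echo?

The flat wall on a moving cart first receives the wave as a moving observer: f₁ = f₀ · (v + u)/v = 1981 × (331 + 6.2)/331 ≈ 2018 Hz.
The reflection then acts as a moving source: f₂ = f₁ · v/(v − u) ≈ 2057 Hz.
Equivalently f₂ = f₀ · (v + u)/(v − u).

2057 Hz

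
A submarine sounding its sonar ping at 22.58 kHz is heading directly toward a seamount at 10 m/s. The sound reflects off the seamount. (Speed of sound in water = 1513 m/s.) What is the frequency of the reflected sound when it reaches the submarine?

22.9 kHz

The seamount receives the sound from a moving source: f₁ = f₀ · v/(v − v_e) = 22.58 × 1513/1503 ≈ 22.7 kHz.
On the return leg the submarine is a moving observer: f₂ = f₁ · (v + v_e)/v = 22.7 × 1523/1513 ≈ 22.9 kHz.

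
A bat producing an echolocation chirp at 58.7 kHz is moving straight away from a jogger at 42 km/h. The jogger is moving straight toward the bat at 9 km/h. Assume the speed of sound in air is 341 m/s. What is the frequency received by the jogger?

57.2 kHz

42 km/h = 11.67 m/s; 9 km/h = 2.5 m/s.
General Doppler shift: f' = f · (v + v_o)/(v + v_s).
f' = 58.7 × (341 + 2.5)/(341 + 11.67) = 58.7 × 343.5/352.67 ≈ 57.2 kHz.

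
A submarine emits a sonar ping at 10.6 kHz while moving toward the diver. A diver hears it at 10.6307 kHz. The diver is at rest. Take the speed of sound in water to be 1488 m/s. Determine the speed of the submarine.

f' = f · v/(v − v_s) ⇒ v_s = v · |1 − f/f'|.
v_s = 1488 × |1 − 10.6/10.6307| = 1488 × 0.002888 ≈ 4.3 m/s.

4.3 m/s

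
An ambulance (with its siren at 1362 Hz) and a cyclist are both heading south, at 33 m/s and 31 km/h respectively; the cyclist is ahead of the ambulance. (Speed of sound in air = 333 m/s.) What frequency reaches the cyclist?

31 km/h = 8.611 m/s.
The cyclist is ahead, so the ambulance is moving toward it while the cyclist is moving away from the ambulance.
With source approaching and observer receding, f' = f · (v − v_o)/(v − v_s).
f' = 1362 × (333 − 8.611)/(333 − 33) = 1362 × 324.39/300 ≈ 1473 Hz.

1473 Hz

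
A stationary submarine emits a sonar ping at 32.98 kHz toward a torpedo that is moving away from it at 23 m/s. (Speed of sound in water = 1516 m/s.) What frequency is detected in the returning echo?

The torpedo first receives the wave as a moving observer: f₁ = f₀ · (v − u)/v = 32.98 × (1516 − 23)/1516 ≈ 32.5 kHz.
On reflection it acts as a source moving away from the stationary detector: f₂ = f₁ · v/(v + u) = 32.5 × 1516/1539 ≈ 32.0 kHz.

32.0 kHz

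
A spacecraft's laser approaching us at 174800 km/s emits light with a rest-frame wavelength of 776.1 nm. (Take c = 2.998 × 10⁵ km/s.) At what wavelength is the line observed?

β = v/c = 174800/299800 = 0.5831.
Relativistic Doppler for wavelength: λ' = λ₀ · √((1 − β)/(1 + β)).
λ' = 776.1 × √(0.4169/1.5831) = 776.1 × 0.51321 ≈ 398.3 nm.

398.3 nm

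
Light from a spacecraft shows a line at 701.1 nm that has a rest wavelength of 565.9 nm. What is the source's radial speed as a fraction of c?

0.211

λ'/λ₀ = 1.2389 > 1 (redshift), so the source is receding.
λ'/λ₀ = √((1 + β)/(1 − β)) for a receding source ⇒ β = (r² − 1)/(r² + 1) with r = λ'/λ₀.
β = (1.5349 − 1)/(1.5349 + 1) ≈ 0.211.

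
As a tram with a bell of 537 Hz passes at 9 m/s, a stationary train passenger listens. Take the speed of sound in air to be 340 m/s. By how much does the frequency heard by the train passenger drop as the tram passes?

28.4 Hz

Approaching: f₁ = f · v/(v − v_s) = 537 × 340/331 ≈ 551.6 Hz.
Receding: f₂ = f · v/(v + v_s) = 537 × 340/349 ≈ 523.2 Hz.
Drop: f₁ − f₂ = 2f·v·v_s/(v² − v_s²) = 2 × 537 × 340 × 9/(340² − 9²) ≈ 28.4 Hz.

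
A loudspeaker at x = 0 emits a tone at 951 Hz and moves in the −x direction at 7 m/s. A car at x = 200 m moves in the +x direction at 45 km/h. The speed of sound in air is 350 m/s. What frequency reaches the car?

45 km/h = 12.5 m/s.
The observer lies on the +x side, so the source is heading away from the observer and the observer is heading away from the source.
Both move, so f' = f · (v − v_o)/(v + v_s).
f' = 951 × (350 − 12.5)/(350 + 7) = 951 × 337.5/357 ≈ 899 Hz.

899 Hz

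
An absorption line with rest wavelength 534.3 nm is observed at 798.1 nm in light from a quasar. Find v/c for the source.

0.381c

λ'/λ₀ = 1.4937 > 1 (redshift), so the source is receding.
λ'/λ₀ = √((1 + β)/(1 − β)) for a receding source ⇒ β = (r² − 1)/(r² + 1) with r = λ'/λ₀.
β = (2.2312 − 1)/(2.2312 + 1) ≈ 0.381.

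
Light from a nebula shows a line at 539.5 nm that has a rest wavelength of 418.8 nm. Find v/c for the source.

0.248

λ'/λ₀ = 1.2882 > 1 (redshift), so the source is receding.
λ'/λ₀ = √((1 + β)/(1 − β)) for a receding source ⇒ β = (r² − 1)/(r² + 1) with r = λ'/λ₀.
β = (1.6595 − 1)/(1.6595 + 1) ≈ 0.248.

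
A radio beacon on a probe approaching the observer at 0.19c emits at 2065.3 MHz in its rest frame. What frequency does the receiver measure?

Relativistic Doppler for frequency: f' = f₀ · √((1 + β)/(1 − β)).
f' = 2065.3 × √(1.1900/0.8100) = 2065.3 × 1.21208 ≈ 2503.3 MHz.

2503.3 MHz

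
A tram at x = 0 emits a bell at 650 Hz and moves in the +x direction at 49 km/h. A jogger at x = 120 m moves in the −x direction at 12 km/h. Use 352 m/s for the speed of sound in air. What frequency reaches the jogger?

49 km/h = 13.61 m/s; 12 km/h = 3.333 m/s.
The observer lies on the +x side, so the source is heading toward the observer and the observer is heading toward the source.
Both move, so f' = f · (v + v_o)/(v − v_s).
f' = 650 × (352 + 3.333)/(352 − 13.61) = 650 × 355.33/338.39 ≈ 683 Hz.

683 Hz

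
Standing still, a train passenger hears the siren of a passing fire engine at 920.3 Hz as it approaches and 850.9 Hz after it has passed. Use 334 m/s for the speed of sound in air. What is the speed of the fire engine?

13.1 m/s

f₁/f₂ = (v + v_s)/(v − v_s), so v_s = v · (f₁ − f₂)/(f₁ + f₂).
v_s = 334 × (920.3 − 850.9)/(920.3 + 850.9) = 334 × 69.4/1771.2 ≈ 13.1 m/s.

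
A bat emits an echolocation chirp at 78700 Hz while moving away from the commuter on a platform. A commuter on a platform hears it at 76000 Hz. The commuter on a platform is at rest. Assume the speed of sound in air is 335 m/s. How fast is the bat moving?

f' = f · v/(v + v_s) ⇒ v_s = v · |1 − f/f'|.
v_s = 335 × |1 − 78700/76000| = 335 × 0.03553 ≈ 11.9 m/s.

11.9 m/s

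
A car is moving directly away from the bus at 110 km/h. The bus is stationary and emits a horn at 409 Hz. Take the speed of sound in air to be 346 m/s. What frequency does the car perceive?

373 Hz

110 km/h = 30.56 m/s.
Only the observer moves, away from the source, so f' = f · (v − v_o)/v.
f' = 409 × (346 − 30.56)/346 = 409 × 315.44/346 ≈ 373 Hz.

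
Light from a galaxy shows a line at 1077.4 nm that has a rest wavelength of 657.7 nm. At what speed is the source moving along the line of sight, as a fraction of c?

λ'/λ₀ = 1.6381 > 1 (redshift), so the source is receding.
λ'/λ₀ = √((1 + β)/(1 − β)) for a receding source ⇒ β = (r² − 1)/(r² + 1) with r = λ'/λ₀.
β = (2.6835 − 1)/(2.6835 + 1) ≈ 0.457.

0.457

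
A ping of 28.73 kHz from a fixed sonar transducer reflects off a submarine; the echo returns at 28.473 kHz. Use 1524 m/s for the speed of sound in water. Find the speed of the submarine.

6.8 m/s

Double Doppler shift off a moving reflector: f₂ = f₀ · (v + u)/(v − u) (u > 0 toward emitter).
Rearranging, u = v · (f₂ − f₀)/(f₂ + f₀) = 1524 × -0.257/57.203 ≈ -6.8 m/s.
So the submarine is moving at 6.8 m/s away from the emitter.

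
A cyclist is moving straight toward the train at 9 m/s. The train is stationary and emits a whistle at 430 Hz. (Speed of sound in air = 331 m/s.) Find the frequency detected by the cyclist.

442 Hz

Moving observer, stationary source: f' = f · (v + v_o)/v.
f' = 430 × (331 + 9)/331 = 430 × 340/331 ≈ 442 Hz.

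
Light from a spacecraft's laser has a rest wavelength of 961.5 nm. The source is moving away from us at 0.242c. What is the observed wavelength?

Relativistic Doppler for wavelength: λ' = λ₀ · √((1 + β)/(1 − β)).
λ' = 961.5 × √(1.2420/0.7580) = 961.5 × 1.28005 ≈ 1230.8 nm.

1230.8 nm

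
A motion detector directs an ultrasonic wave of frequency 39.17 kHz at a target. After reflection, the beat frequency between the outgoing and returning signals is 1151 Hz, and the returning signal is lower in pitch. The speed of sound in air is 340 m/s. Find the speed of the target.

5.1 m/s

Double Doppler shift off a moving reflector: f₂ = f₀ · (v + u)/(v − u) (u > 0 toward emitter).
Returning signal is lower, so f₂ = f₀ − Δf = 39170 − 1151 = 38019 Hz.
Rearranging, u = v · (f₂ − f₀)/(f₂ + f₀) = 340 × -1151/77189 ≈ -5.1 m/s.
So the target is moving at 5.1 m/s away from the emitter.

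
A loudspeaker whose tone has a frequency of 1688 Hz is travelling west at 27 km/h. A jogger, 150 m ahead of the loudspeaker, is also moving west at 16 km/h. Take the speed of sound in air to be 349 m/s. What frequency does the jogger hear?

27 km/h = 7.5 m/s; 16 km/h = 4.444 m/s.
The jogger is ahead, so the loudspeaker is moving toward it while the jogger is moving away from the loudspeaker.
With source approaching and observer receding, f' = f · (v − v_o)/(v − v_s).
f' = 1688 × (349 − 4.444)/(349 − 7.5) = 1688 × 344.56/341.5 ≈ 1703 Hz.

1703 Hz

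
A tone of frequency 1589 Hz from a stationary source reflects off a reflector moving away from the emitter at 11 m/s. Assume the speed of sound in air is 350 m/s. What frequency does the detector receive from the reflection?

At the reflector (a moving observer), f₁ = f₀ · (v − u)/v = 1589 × 339/350 ≈ 1539 Hz.
On reflection it acts as a source moving away from the stationary detector: f₂ = f₁ · v/(v + u) = 1539 × 350/361 ≈ 1492 Hz.
Equivalently f₂ = f₀ · (v − u)/(v + u).

1492 Hz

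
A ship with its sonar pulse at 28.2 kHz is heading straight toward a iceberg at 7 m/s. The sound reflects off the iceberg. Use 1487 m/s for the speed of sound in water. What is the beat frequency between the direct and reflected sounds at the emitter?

The iceberg receives the sound from a moving source: f₁ = f₀ · v/(v − v_e) = 28.2 × 1487/1480 ≈ 28.333 kHz.
On the return leg the ship is a moving observer: f₂ = f₁ · (v + v_e)/v = 28.333 × 1494/1487 ≈ 28.467 kHz.
Beat against the emitted tone (with f₀ = 28200 Hz): |f₂ − f₀| = 2v_e·f₀/(v − v_e) = 2 × 7 × 28200/1480 ≈ 267 Hz.

267 Hz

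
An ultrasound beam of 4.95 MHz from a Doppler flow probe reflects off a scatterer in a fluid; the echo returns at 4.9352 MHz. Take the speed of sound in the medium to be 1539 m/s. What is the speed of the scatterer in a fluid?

2.30 m/s

Double Doppler shift off a moving reflector: f₂ = f₀ · (v + u)/(v − u) (u > 0 toward emitter).
Rearranging, u = v · (f₂ − f₀)/(f₂ + f₀) = 1539 × -0.0148/9.8852 ≈ -2.30 m/s.
So the scatterer in a fluid is moving at 2.30 m/s away from the emitter.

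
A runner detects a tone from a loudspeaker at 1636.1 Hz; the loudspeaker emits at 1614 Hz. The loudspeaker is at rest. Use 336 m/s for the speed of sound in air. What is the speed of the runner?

f' > f, so the runner is approaching.
f' = f · (v + v_o)/v ⇒ v_o = v · |f'/f − 1|.
v_o = 336 × |1636.1/1614 − 1| = 336 × 0.01369 ≈ 4.6 m/s.

4.6 m/s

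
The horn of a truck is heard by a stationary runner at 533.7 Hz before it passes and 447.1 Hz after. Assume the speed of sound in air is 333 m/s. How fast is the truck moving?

29 m/s

f₁/f₂ = (v + v_s)/(v − v_s), so v_s = v · (f₁ − f₂)/(f₁ + f₂).
v_s = 333 × (533.7 − 447.1)/(533.7 + 447.1) = 333 × 86.6/980.8 ≈ 29 m/s.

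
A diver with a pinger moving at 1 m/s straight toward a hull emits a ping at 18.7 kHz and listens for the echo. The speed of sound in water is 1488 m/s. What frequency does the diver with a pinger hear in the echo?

The hull receives the sound from a moving source: f₁ = f₀ · v/(v − v_e) = 18.7 × 1488/1487 ≈ 18.71 kHz.
On the return leg the diver with a pinger is a moving observer: f₂ = f₁ · (v + v_e)/v = 18.71 × 1489/1488 ≈ 18.73 kHz.

18.73 kHz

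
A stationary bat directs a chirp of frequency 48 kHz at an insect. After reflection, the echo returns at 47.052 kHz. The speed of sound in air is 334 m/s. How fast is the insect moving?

3.3 m/s

Double Doppler shift off a moving reflector: f₂ = f₀ · (v + u)/(v − u) (u > 0 toward emitter).
Rearranging, u = v · (f₂ − f₀)/(f₂ + f₀) = 334 × -0.948/95.052 ≈ -3.3 m/s.
So the insect is moving at 3.3 m/s away from the emitter.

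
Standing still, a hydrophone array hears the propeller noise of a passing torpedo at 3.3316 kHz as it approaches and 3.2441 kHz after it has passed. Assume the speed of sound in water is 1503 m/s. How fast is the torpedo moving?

f₁/f₂ = (v + v_s)/(v − v_s), so v_s = v · (f₁ − f₂)/(f₁ + f₂).
v_s = 1503 × (3.3316 − 3.2441)/(3.3316 + 3.2441) = 1503 × 0.0875/6.5757 ≈ 20.0 m/s.

20.0 m/s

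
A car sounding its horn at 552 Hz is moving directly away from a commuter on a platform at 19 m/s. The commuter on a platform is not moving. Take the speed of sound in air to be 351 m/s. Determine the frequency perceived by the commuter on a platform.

Only the source moves, away from the listener, so f' = f · v/(v + v_s).
f' = 552 × 351/(351 + 19) = 552 × 351/370 ≈ 524 Hz.

524 Hz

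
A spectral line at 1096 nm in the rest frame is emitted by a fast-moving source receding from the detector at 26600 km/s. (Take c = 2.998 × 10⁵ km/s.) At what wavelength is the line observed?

β = v/c = 26600/299800 = 0.0887.
Relativistic Doppler for wavelength: λ' = λ₀ · √((1 + β)/(1 − β)).
λ' = 1096 × √(1.0887/0.9113) = 1096 × 1.09304 ≈ 1198.0 nm.

1198.0 nm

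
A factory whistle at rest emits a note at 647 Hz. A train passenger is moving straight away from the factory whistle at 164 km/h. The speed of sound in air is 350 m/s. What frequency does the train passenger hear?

164 km/h = 45.56 m/s.
Moving observer, stationary source: f' = f · (v − v_o)/v.
f' = 647 × (350 − 45.56)/350 = 647 × 304.44/350 ≈ 563 Hz.

563 Hz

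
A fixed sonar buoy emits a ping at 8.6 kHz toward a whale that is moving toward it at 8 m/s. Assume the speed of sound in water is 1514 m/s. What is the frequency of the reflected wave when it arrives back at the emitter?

The whale first receives the wave as a moving observer: f₁ = f₀ · (v + u)/v = 8.6 × (1514 + 8)/1514 ≈ 8.65 kHz.
The reflection then acts as a moving source: f₂ = f₁ · v/(v − u) ≈ 8.69 kHz.
Equivalently f₂ = f₀ · (v + u)/(v − u).

8.69 kHz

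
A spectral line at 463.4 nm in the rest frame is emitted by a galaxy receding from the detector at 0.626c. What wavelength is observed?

Relativistic Doppler for wavelength: λ' = λ₀ · √((1 + β)/(1 − β)).
λ' = 463.4 × √(1.6260/0.3740) = 463.4 × 2.08509 ≈ 966.2 nm.

966.2 nm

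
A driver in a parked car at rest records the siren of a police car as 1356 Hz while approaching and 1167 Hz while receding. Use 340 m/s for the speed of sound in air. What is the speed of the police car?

25 m/s

f₁/f₂ = (v + v_s)/(v − v_s), so v_s = v · (f₁ − f₂)/(f₁ + f₂).
v_s = 340 × (1356 − 1167)/(1356 + 1167) = 340 × 189/2523 ≈ 25 m/s.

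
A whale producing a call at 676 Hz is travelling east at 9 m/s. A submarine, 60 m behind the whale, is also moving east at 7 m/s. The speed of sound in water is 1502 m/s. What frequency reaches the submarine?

The submarine is behind, so the whale is moving away from it while the submarine is moving toward the whale.
General Doppler shift: f' = f · (v + v_o)/(v + v_s).
f' = 676 × (1502 + 7)/(1502 + 9) = 676 × 1509/1511 ≈ 675 Hz.

675 Hz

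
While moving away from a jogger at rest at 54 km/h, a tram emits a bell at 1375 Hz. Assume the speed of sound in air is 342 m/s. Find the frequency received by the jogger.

54 km/h = 15 m/s.
Moving source, stationary observer: f' = f · v/(v + v_s) since the source is receding.
f' = 1375 × 342/(342 + 15) = 1375 × 342/357 ≈ 1317 Hz.

1317 Hz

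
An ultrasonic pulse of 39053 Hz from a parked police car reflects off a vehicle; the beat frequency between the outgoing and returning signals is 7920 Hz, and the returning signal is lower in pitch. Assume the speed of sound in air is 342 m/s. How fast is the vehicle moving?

Double Doppler shift off a moving reflector: f₂ = f₀ · (v + u)/(v − u) (u > 0 toward emitter).
Returning signal is lower, so f₂ = f₀ − Δf = 39053 − 7920 = 31133 Hz.
Rearranging, u = v · (f₂ − f₀)/(f₂ + f₀) = 342 × -7920/70186 ≈ -39 m/s.
So the vehicle is moving at 39 m/s away from the emitter.

39 m/s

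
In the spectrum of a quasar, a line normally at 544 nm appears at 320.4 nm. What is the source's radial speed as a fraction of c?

0.485

λ'/λ₀ = 0.5890 < 1 (blueshift), so the source is approaching.
λ'/λ₀ = √((1 − β)/(1 + β)) for an approaching source ⇒ β = (1 − r²)/(1 + r²) with r = λ'/λ₀.
β = (1 − 0.3469)/(1 + 0.3469) ≈ 0.485.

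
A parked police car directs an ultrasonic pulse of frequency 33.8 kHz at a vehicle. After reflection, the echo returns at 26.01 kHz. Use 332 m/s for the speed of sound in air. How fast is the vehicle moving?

Double Doppler shift off a moving reflector: f₂ = f₀ · (v + u)/(v − u) (u > 0 toward emitter).
Rearranging, u = v · (f₂ − f₀)/(f₂ + f₀) = 332 × -7.79/59.81 ≈ -43 m/s.
So the vehicle is moving at 43 m/s away from the emitter.

43 m/s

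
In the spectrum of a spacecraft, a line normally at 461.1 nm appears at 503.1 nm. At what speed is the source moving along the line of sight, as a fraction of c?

λ'/λ₀ = 1.0911 > 1 (redshift), so the source is receding.
λ'/λ₀ = √((1 + β)/(1 − β)) for a receding source ⇒ β = (r² − 1)/(r² + 1) with r = λ'/λ₀.
β = (1.1905 − 1)/(1.1905 + 1) ≈ 0.087.

0.087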